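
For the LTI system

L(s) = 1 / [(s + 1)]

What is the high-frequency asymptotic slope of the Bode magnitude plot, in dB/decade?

-20 dB/decade

Each pole contributes −20 dB/decade at high frequency; each zero contributes +20 dB/decade.
Net: 0 zero(s) − 1 pole(s) → -20 dB/decade.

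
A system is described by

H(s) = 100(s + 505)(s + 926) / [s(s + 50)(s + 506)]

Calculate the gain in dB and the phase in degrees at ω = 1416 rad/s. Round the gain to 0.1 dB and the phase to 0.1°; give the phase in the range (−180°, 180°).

-21.5 dB, -121.1°

At s = jω = j1416:
zero (s+505): 505 + j1416 → |·| = √(505²+1416²) = √2260081 ≈ 1503.4, ∠ = arctan(1416/505) ≈ 70.37°
zero (s+926): 926 + j1416 → |·| = √(926²+1416²) = √2862532 ≈ 1691.9, ∠ = arctan(1416/926) ≈ 56.82°
pole (s+50): 50 + j1416 → |·| = √(50²+1416²) = √2007556 ≈ 1416.9, ∠ = arctan(1416/50) ≈ 87.98°
pole (s+506): 506 + j1416 → |·| = √(506²+1416²) = √2261092 ≈ 1503.7, ∠ = arctan(1416/506) ≈ 70.34°
pole at origin: |s| = 1416, ∠ = 90.00° (in denominator)
|H| = 100 · 2.5436e+06 / 3.0169e+09 ≈ 0.084312
Gain = 20 log₁₀(0.084312) ≈ -21.48 dB
∠H = 127.19° − 248.32° = -121.13°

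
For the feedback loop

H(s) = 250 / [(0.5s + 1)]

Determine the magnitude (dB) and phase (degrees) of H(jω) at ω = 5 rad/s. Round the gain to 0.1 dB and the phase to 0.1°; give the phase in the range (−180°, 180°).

39.4 dB, -68.2°

At ω = 5 rad/s:
pole (1 + j5·0.5) = 1 + j2.5 → |·| ≈ 2.6926, ∠ ≈ 68.20°
|H| = 250 · 1 / (2.6926) ≈ 92.847
Gain = 20 log₁₀(92.847) ≈ 39.36 dB
∠H = (0°) − (68.20°) = -68.20°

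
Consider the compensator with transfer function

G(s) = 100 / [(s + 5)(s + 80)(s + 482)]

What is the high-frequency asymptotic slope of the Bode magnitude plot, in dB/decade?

Each pole contributes −20 dB/decade at high frequency; each zero contributes +20 dB/decade.
Net: 0 zero(s) − 3 pole(s) → -60 dB/decade.

-60 dB/decade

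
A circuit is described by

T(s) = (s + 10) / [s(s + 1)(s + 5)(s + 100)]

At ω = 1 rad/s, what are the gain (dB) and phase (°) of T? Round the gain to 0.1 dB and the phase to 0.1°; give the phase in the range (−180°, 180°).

At s = jω = j1:
zero (s+10): 10 + j1 → |·| = √(10²+1²) = √101 ≈ 10.05, ∠ = arctan(1/10) ≈ 5.71°
pole (s+1): 1 + j1 → |·| = √(1²+1²) = √2 ≈ 1.4142, ∠ = arctan(1/1) ≈ 45.00°
pole (s+5): 5 + j1 → |·| = √(5²+1²) = √26 ≈ 5.099, ∠ = arctan(1/5) ≈ 11.31°
pole (s+100): 100 + j1 → |·| = √(100²+1²) = √10001 ≈ 100, ∠ = arctan(1/100) ≈ 0.57°
pole at origin: |s| = 1, ∠ = 90.00° (in denominator)
|T| = 1 · 10.05 / 721.1 ≈ 0.013937
Gain = 20 log₁₀(0.013937) ≈ -37.12 dB
∠T = 5.71° − 146.88° = -141.17°

-37.1 dB, -141.2°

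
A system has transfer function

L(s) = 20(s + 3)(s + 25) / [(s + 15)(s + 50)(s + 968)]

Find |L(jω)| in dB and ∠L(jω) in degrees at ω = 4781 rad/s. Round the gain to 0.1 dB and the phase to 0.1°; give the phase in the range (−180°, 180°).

-47.7 dB, -78.1°

At s = jω = j4781:
zero (s+3): 3 + j4781 → |·| = √(3²+4781²) = √22857970 ≈ 4781, ∠ = arctan(4781/3) ≈ 89.96°
zero (s+25): 25 + j4781 → |·| = √(25²+4781²) = √22858586 ≈ 4781.1, ∠ = arctan(4781/25) ≈ 89.70°
pole (s+15): 15 + j4781 → |·| = √(15²+4781²) = √22858186 ≈ 4781, ∠ = arctan(4781/15) ≈ 89.82°
pole (s+50): 50 + j4781 → |·| = √(50²+4781²) = √22860461 ≈ 4781.3, ∠ = arctan(4781/50) ≈ 89.40°
pole (s+968): 968 + j4781 → |·| = √(968²+4781²) = √23794985 ≈ 4878, ∠ = arctan(4781/968) ≈ 78.55°
|L| = 20 · 2.2858e+07 / 1.1151e+11 ≈ 0.0040997
Gain = 20 log₁₀(0.0040997) ≈ -47.74 dB
∠L = 179.66° − 257.77° = -78.11°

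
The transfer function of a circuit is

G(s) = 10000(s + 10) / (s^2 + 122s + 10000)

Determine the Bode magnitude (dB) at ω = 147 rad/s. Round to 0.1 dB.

36.8 dB

At s = jω = j147:
zero (s+10): 10 + j147 → |·| = √(10²+147²) = √21709 ≈ 147.34, ∠ = arctan(147/10) ≈ 86.11°
quadratic: (j147)² + 122·j147 + 10000 = -11609 + j17934 → |·| ≈ 21363, ∠ ≈ 122.92°
|G| = 10000 · 147.34 / 21363 ≈ 68.97
Gain = 20 log₁₀(68.97) ≈ 36.77 dB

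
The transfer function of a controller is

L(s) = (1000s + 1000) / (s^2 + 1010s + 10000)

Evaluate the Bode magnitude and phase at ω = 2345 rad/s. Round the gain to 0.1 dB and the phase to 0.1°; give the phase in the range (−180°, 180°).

-8.1 dB, -66.7°

Substitute s = j2345:
Numerator: 1000(j2345) + 1000 = 1000 + j2345000
Denominator: (j2345)^2 + 1010(j2345) + 10000 = -5489025 + j2368450
|N| = √(1000² + 2345000²) ≈ 2.345e+06, ∠N ≈ 89.98°
|D| = √(5489025² + 2368450²) ≈ 5.9782e+06, ∠D ≈ 156.66°
|L| = 2.345e+06 / 5.9782e+06 ≈ 0.39226
Gain = 20 log₁₀(0.39226) ≈ -8.13 dB
∠L = 89.98° − 156.66° = -66.68°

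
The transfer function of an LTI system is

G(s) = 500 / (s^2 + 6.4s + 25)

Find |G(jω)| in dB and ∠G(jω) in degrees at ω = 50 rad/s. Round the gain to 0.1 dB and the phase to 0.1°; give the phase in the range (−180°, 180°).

At s = jω = j50:
quadratic: (j50)² + 6.4·j50 + 25 = -2475 + j320 → |·| ≈ 2495.6, ∠ ≈ 172.63°
|G| = 500 / 2495.6 ≈ 0.20035
Gain = 20 log₁₀(0.20035) ≈ -13.96 dB
∠G = 0.00° − 172.63° = -172.63°

-14.0 dB, -172.6°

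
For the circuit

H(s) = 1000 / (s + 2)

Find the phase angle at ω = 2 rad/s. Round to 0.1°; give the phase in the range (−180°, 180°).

Substitute s = j2:
Numerator: 1000 = 1000 + j0
Denominator: (j2) + 2 = 2 + j2
|N| = √(1000² + 0²) ≈ 1000, ∠N ≈ 0.00°
|D| = √(2² + 2²) ≈ 2.8284, ∠D ≈ 45.00°
∠H = 0.00° − 45.00° = -45.00°

-45.0°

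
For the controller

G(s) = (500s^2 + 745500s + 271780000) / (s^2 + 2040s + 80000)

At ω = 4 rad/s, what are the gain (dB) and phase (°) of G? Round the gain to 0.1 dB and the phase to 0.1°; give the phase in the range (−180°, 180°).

70.6 dB, -5.2°

Substitute s = j4:
Numerator: 500(j4)^2 + 745500(j4) + 271780000 = 271772000 + j2982000
Denominator: (j4)^2 + 2040(j4) + 80000 = 79984 + j8160
|N| = √(271772000² + 2982000²) ≈ 2.7179e+08, ∠N ≈ 0.63°
|D| = √(79984² + 8160²) ≈ 80399, ∠D ≈ 5.83°
|G| = 2.7179e+08 / 80399 ≈ 3380.5
Gain = 20 log₁₀(3380.5) ≈ 70.58 dB
∠G = 0.63° − 5.83° = -5.20°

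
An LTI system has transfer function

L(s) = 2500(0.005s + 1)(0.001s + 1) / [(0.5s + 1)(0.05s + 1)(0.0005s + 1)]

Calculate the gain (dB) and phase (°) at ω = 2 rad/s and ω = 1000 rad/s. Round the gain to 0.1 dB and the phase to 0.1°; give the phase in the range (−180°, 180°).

At ω = 2 rad/s:
zero (1 + j2·0.005) = 1 + j0.01 → |·| ≈ 1, ∠ ≈ 0.57°
zero (1 + j2·0.001) = 1 + j0.002 → |·| ≈ 1, ∠ ≈ 0.11°
pole (1 + j2·0.5) = 1 + j1 → |·| ≈ 1.4142, ∠ ≈ 45.00°
pole (1 + j2·0.05) = 1 + j0.1 → |·| ≈ 1.005, ∠ ≈ 5.71°
pole (1 + j2·0.0005) = 1 + j0.001 → |·| ≈ 1, ∠ ≈ 0.06°
|L| = 2500 · 1 · 1 / (1.4142 · 1.005 · 1) ≈ 1759
Gain = 20 log₁₀(1759) ≈ 64.91 dB
∠L = (0.57° + 0.11°) − (45.00° + 5.71° + 0.06°) = -50.09°

At ω = 1000 rad/s:
zero (1 + j1000·0.005) = 1 + j5 → |·| ≈ 5.099, ∠ ≈ 78.69°
zero (1 + j1000·0.001) = 1 + j1 → |·| ≈ 1.4142, ∠ ≈ 45.00°
pole (1 + j1000·0.5) = 1 + j500 → |·| ≈ 500, ∠ ≈ 89.89°
pole (1 + j1000·0.05) = 1 + j50 → |·| ≈ 50.01, ∠ ≈ 88.85°
pole (1 + j1000·0.0005) = 1 + j0.5 → |·| ≈ 1.118, ∠ ≈ 26.57°
|L| = 2500 · 5.099 · 1.4142 / (500 · 50.01 · 1.118) ≈ 0.64486
Gain = 20 log₁₀(0.64486) ≈ -3.81 dB
∠L = (78.69° + 45.00°) − (89.89° + 88.85° + 26.57°) = -81.62°

ω = 2: 64.9 dB, -50.1°; ω = 1000: -3.8 dB, -81.6°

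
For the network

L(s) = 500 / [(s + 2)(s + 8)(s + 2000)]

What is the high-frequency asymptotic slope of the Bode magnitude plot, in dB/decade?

-60 dB/decade

Each pole contributes −20 dB/decade at high frequency; each zero contributes +20 dB/decade.
Net: 0 zero(s) − 3 pole(s) → -60 dB/decade.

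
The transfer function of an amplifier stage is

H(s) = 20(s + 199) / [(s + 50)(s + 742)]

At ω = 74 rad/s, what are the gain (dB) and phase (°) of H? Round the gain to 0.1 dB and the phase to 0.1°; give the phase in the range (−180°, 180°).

At s = jω = j74:
zero (s+199): 199 + j74 → |·| = √(199²+74²) = √45077 ≈ 212.31, ∠ = arctan(74/199) ≈ 20.40°
pole (s+50): 50 + j74 → |·| = √(50²+74²) = √7976 ≈ 89.308, ∠ = arctan(74/50) ≈ 55.95°
pole (s+742): 742 + j74 → |·| = √(742²+74²) = √556040 ≈ 745.68, ∠ = arctan(74/742) ≈ 5.70°
|H| = 20 · 212.31 / 66595 ≈ 0.063762
Gain = 20 log₁₀(0.063762) ≈ -23.91 dB
∠H = 20.40° − 61.65° = -41.25°

-23.9 dB, -41.3°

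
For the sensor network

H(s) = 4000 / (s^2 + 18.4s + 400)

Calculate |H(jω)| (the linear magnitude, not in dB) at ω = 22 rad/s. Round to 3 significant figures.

At s = jω = j22:
quadratic: (j22)² + 18.4·j22 + 400 = -84 + j404.8 → |·| ≈ 413.42, ∠ ≈ 101.72°
|H| = 4000 / 413.42 ≈ 9.6754

9.68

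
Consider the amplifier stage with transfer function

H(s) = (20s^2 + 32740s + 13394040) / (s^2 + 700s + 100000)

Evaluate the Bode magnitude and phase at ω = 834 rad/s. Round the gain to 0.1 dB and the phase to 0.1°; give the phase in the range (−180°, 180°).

30.3 dB, -44.5°

Substitute s = j834:
Numerator: 20(j834)^2 + 32740(j834) + 13394040 = -517080 + j27305160
Denominator: (j834)^2 + 700(j834) + 100000 = -595556 + j583800
|N| = √(517080² + 27305160²) ≈ 2.731e+07, ∠N ≈ 91.08°
|D| = √(595556² + 583800²) ≈ 8.3397e+05, ∠D ≈ 135.57°
|H| = 2.731e+07 / 8.3397e+05 ≈ 32.747
Gain = 20 log₁₀(32.747) ≈ 30.30 dB
∠H = 91.08° − 135.57° = -44.49°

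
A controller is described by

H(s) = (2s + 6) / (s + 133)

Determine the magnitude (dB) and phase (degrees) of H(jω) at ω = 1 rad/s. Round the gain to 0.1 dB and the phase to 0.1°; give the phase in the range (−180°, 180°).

-26.5 dB, 18.0°

Substitute s = j1:
Numerator: 2(j1) + 6 = 6 + j2
Denominator: (j1) + 133 = 133 + j1
|N| = √(6² + 2²) ≈ 6.3246, ∠N ≈ 18.43°
|D| = √(133² + 1²) ≈ 133, ∠D ≈ 0.43°
|H| = 6.3246 / 133 ≈ 0.047553
Gain = 20 log₁₀(0.047553) ≈ -26.46 dB
∠H = 18.43° − 0.43° = 18.00°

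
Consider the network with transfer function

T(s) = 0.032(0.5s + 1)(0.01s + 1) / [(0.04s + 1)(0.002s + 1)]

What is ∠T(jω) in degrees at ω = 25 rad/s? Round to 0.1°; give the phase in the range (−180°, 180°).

At ω = 25 rad/s:
zero (1 + j25·0.5) = 1 + j12.5 → |·| ≈ 12.54, ∠ ≈ 85.43°
zero (1 + j25·0.01) = 1 + j0.25 → |·| ≈ 1.0308, ∠ ≈ 14.04°
pole (1 + j25·0.04) = 1 + j1 → |·| ≈ 1.4142, ∠ ≈ 45.00°
pole (1 + j25·0.002) = 1 + j0.05 → |·| ≈ 1.0012, ∠ ≈ 2.86°
∠T = (85.43° + 14.04°) − (45.00° + 2.86°) = 51.61°

51.6°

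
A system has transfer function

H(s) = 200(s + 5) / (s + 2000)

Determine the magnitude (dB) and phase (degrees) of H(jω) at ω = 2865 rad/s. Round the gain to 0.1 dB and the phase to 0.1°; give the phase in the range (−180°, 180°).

At s = jω = j2865:
zero (s+5): 5 + j2865 → |·| = √(5²+2865²) = √8208250 ≈ 2865, ∠ = arctan(2865/5) ≈ 89.90°
pole (s+2000): 2000 + j2865 → |·| = √(2000²+2865²) = √12208225 ≈ 3494, ∠ = arctan(2865/2000) ≈ 55.08°
|H| = 200 · 2865 / 3494 ≈ 164
Gain = 20 log₁₀(164) ≈ 44.30 dB
∠H = 89.90° − 55.08° = 34.82°

44.3 dB, 34.8°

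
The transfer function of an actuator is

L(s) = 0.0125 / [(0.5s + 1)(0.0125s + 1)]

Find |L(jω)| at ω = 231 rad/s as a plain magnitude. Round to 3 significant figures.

At ω = 231 rad/s:
pole (1 + j231·0.5) = 1 + j115.5 → |·| ≈ 115.5, ∠ ≈ 89.50°
pole (1 + j231·0.0125) = 1 + j2.8875 → |·| ≈ 3.0558, ∠ ≈ 70.90°
|L| = 0.0125 · 1 / (115.5 · 3.0558) ≈ 3.5416e-05

3.54e-05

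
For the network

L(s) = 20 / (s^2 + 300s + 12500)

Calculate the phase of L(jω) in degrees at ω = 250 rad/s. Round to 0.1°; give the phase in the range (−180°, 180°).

-123.7°

Substitute s = j250:
Numerator: 20 = 20 + j0
Denominator: (j250)^2 + 300(j250) + 12500 = -50000 + j75000
|N| = √(20² + 0²) ≈ 20, ∠N ≈ 0.00°
|D| = √(50000² + 75000²) ≈ 90139, ∠D ≈ 123.69°
∠L = 0.00° − 123.69° = -123.69°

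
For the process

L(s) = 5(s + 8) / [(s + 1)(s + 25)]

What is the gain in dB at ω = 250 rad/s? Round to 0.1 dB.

At s = jω = j250:
zero (s+8): 8 + j250 → |·| = √(8²+250²) = √62564 ≈ 250.13, ∠ = arctan(250/8) ≈ 88.17°
pole (s+1): 1 + j250 → |·| = √(1²+250²) = √62501 ≈ 250, ∠ = arctan(250/1) ≈ 89.77°
pole (s+25): 25 + j250 → |·| = √(25²+250²) = √63125 ≈ 251.25, ∠ = arctan(250/25) ≈ 84.29°
|L| = 5 · 250.13 / 62812 ≈ 0.019911
Gain = 20 log₁₀(0.019911) ≈ -34.02 dB

-34.0 dB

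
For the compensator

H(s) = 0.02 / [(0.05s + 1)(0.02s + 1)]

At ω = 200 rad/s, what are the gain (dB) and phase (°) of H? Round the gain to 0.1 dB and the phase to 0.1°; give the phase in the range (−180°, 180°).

-66.3 dB, -160.3°

At ω = 200 rad/s:
pole (1 + j200·0.05) = 1 + j10 → |·| ≈ 10.05, ∠ ≈ 84.29°
pole (1 + j200·0.02) = 1 + j4 → |·| ≈ 4.1231, ∠ ≈ 75.96°
|H| = 0.02 · 1 / (10.05 · 4.1231) ≈ 0.00048266
Gain = 20 log₁₀(0.00048266) ≈ -66.33 dB
∠H = (0°) − (84.29° + 75.96°) = -160.25°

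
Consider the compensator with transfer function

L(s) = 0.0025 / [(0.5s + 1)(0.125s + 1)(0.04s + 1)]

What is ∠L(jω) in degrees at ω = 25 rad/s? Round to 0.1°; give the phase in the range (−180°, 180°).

At ω = 25 rad/s:
pole (1 + j25·0.5) = 1 + j12.5 → |·| ≈ 12.54, ∠ ≈ 85.43°
pole (1 + j25·0.125) = 1 + j3.125 → |·| ≈ 3.2811, ∠ ≈ 72.26°
pole (1 + j25·0.04) = 1 + j1 → |·| ≈ 1.4142, ∠ ≈ 45.00°
∠L = (0°) − (85.43° + 72.26° + 45.00°) = -202.69° ≡ 157.31° (principal value)

157.3°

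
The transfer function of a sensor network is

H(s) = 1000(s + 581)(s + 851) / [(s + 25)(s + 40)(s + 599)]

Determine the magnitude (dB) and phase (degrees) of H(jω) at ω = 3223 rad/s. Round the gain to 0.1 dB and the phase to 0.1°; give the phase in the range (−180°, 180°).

At s = jω = j3223:
zero (s+581): 581 + j3223 → |·| = √(581²+3223²) = √10725290 ≈ 3274.9, ∠ = arctan(3223/581) ≈ 79.78°
zero (s+851): 851 + j3223 → |·| = √(851²+3223²) = √11111930 ≈ 3333.5, ∠ = arctan(3223/851) ≈ 75.21°
pole (s+25): 25 + j3223 → |·| = √(25²+3223²) = √10388354 ≈ 3223.1, ∠ = arctan(3223/25) ≈ 89.56°
pole (s+40): 40 + j3223 → |·| = √(40²+3223²) = √10389329 ≈ 3223.2, ∠ = arctan(3223/40) ≈ 89.29°
pole (s+599): 599 + j3223 → |·| = √(599²+3223²) = √10746530 ≈ 3278.2, ∠ = arctan(3223/599) ≈ 79.47°
|H| = 1000 · 1.0917e+07 / 3.4056e+10 ≈ 0.32056
Gain = 20 log₁₀(0.32056) ≈ -9.88 dB
∠H = 154.99° − 258.32° = -103.33°

-9.9 dB, -103.3°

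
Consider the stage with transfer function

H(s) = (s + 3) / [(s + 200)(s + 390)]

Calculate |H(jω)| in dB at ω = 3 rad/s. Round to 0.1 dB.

-85.3 dB

At s = jω = j3:
zero (s+3): 3 + j3 → |·| = √(3²+3²) = √18 ≈ 4.2426, ∠ = arctan(3/3) ≈ 45.00°
pole (s+200): 200 + j3 → |·| = √(200²+3²) = √40009 ≈ 200.02, ∠ = arctan(3/200) ≈ 0.86°
pole (s+390): 390 + j3 → |·| = √(390²+3²) = √152109 ≈ 390.01, ∠ = arctan(3/390) ≈ 0.44°
|H| = 1 · 4.2426 / 78010 ≈ 5.4385e-05
Gain = 20 log₁₀(5.4385e-05) ≈ -85.29 dB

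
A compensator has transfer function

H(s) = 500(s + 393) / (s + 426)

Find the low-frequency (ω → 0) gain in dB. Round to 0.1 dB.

H(0) = 500·393 / (426) ≈ 461.27
20 log₁₀(461.27) ≈ 53.28 dB

53.3 dB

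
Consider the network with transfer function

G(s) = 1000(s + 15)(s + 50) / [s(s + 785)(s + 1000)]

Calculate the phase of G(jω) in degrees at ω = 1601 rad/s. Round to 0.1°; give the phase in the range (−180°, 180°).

-34.2°

At s = jω = j1601:
zero (s+15): 15 + j1601 → |·| = √(15²+1601²) = √2563426 ≈ 1601.1, ∠ = arctan(1601/15) ≈ 89.46°
zero (s+50): 50 + j1601 → |·| = √(50²+1601²) = √2565701 ≈ 1601.8, ∠ = arctan(1601/50) ≈ 88.21°
pole (s+785): 785 + j1601 → |·| = √(785²+1601²) = √3179426 ≈ 1783.1, ∠ = arctan(1601/785) ≈ 63.88°
pole (s+1000): 1000 + j1601 → |·| = √(1000²+1601²) = √3563201 ≈ 1887.6, ∠ = arctan(1601/1000) ≈ 58.01°
pole at origin: |s| = 1601, ∠ = 90.00° (in denominator)
∠G = 177.67° − 211.89° = -34.22°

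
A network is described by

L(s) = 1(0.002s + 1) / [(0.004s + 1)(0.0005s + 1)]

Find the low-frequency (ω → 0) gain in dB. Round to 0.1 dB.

L(0) = 1 · 1 / 1 = 1
20 log₁₀(1) ≈ 0.00 dB

0.0 dB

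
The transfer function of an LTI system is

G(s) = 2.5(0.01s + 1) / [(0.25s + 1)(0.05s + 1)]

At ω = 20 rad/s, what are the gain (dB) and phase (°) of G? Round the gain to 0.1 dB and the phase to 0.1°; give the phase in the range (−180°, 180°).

-9.0 dB, -112.4°

At ω = 20 rad/s:
zero (1 + j20·0.01) = 1 + j0.2 → |·| ≈ 1.0198, ∠ ≈ 11.31°
pole (1 + j20·0.25) = 1 + j5 → |·| ≈ 5.099, ∠ ≈ 78.69°
pole (1 + j20·0.05) = 1 + j1 → |·| ≈ 1.4142, ∠ ≈ 45.00°
|G| = 2.5 · 1.0198 / (5.099 · 1.4142) ≈ 0.35356
Gain = 20 log₁₀(0.35356) ≈ -9.03 dB
∠G = (11.31°) − (78.69° + 45.00°) = -112.38°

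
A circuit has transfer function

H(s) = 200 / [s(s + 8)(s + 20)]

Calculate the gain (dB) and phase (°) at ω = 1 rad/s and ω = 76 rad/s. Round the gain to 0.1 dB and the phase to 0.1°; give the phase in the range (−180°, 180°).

At s = jω = j1:
pole (s+8): 8 + j1 → |·| = √(8²+1²) = √65 ≈ 8.0623, ∠ = arctan(1/8) ≈ 7.13°
pole (s+20): 20 + j1 → |·| = √(20²+1²) = √401 ≈ 20.025, ∠ = arctan(1/20) ≈ 2.86°
pole at origin: |s| = 1, ∠ = 90.00° (in denominator)
|H| = 200 / 161.45 ≈ 1.2388
Gain = 20 log₁₀(1.2388) ≈ 1.86 dB
∠H = 0.00° − 99.99° = -99.99°

At s = jω = j76:
pole (s+8): 8 + j76 → |·| = √(8²+76²) = √5840 ≈ 76.42, ∠ = arctan(76/8) ≈ 83.99°
pole (s+20): 20 + j76 → |·| = √(20²+76²) = √6176 ≈ 78.588, ∠ = arctan(76/20) ≈ 75.26°
pole at origin: |s| = 76, ∠ = 90.00° (in denominator)
|H| = 200 / 4.5643e+05 ≈ 0.00043818
Gain = 20 log₁₀(0.00043818) ≈ -67.17 dB
∠H = 0.00° − 249.25° = -249.25° ≡ 110.75° (principal value)

ω = 1: 1.9 dB, -100.0°; ω = 76: -67.2 dB, 110.8°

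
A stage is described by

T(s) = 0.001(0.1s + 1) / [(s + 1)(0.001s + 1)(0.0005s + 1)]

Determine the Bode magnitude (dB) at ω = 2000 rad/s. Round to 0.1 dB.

-90.0 dB

At ω = 2000 rad/s:
zero (1 + j2000·0.1) = 1 + j200 → |·| ≈ 200, ∠ ≈ 89.71°
pole (1 + j2000·1) = 1 + j2000 → |·| ≈ 2000, ∠ ≈ 89.97°
pole (1 + j2000·0.001) = 1 + j2 → |·| ≈ 2.2361, ∠ ≈ 63.43°
pole (1 + j2000·0.0005) = 1 + j1 → |·| ≈ 1.4142, ∠ ≈ 45.00°
|T| = 0.001 · 200 / (2000 · 2.2361 · 1.4142) ≈ 3.1623e-05
Gain = 20 log₁₀(3.1623e-05) ≈ -90.00 dB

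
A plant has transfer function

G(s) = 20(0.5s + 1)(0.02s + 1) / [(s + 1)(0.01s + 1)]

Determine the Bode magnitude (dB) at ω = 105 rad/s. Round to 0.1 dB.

24.1 dB

At ω = 105 rad/s:
zero (1 + j105·0.5) = 1 + j52.5 → |·| ≈ 52.51, ∠ ≈ 88.91°
zero (1 + j105·0.02) = 1 + j2.1 → |·| ≈ 2.3259, ∠ ≈ 64.54°
pole (1 + j105·1) = 1 + j105 → |·| ≈ 105, ∠ ≈ 89.45°
pole (1 + j105·0.01) = 1 + j1.05 → |·| ≈ 1.45, ∠ ≈ 46.40°
|G| = 20 · 52.51 · 2.3259 / (105 · 1.45) ≈ 16.044
Gain = 20 log₁₀(16.044) ≈ 24.11 dB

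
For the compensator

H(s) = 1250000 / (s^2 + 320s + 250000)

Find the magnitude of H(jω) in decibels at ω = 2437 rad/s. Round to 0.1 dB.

At s = jω = j2437:
quadratic: (j2437)² + 320·j2437 + 250000 = -5688969 + j779840 → |·| ≈ 5.7422e+06, ∠ ≈ 172.19°
|H| = 1250000 / 5.7422e+06 ≈ 0.21769
Gain = 20 log₁₀(0.21769) ≈ -13.24 dB

-13.2 dB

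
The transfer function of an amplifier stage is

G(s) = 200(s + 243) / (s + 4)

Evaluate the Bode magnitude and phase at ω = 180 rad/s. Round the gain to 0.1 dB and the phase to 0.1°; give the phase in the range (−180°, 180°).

At s = jω = j180:
zero (s+243): 243 + j180 → |·| = √(243²+180²) = √91449 ≈ 302.41, ∠ = arctan(180/243) ≈ 36.53°
pole (s+4): 4 + j180 → |·| = √(4²+180²) = √32416 ≈ 180.04, ∠ = arctan(180/4) ≈ 88.73°
|G| = 200 · 302.41 / 180.04 ≈ 335.94
Gain = 20 log₁₀(335.94) ≈ 50.53 dB
∠G = 36.53° − 88.73° = -52.20°

50.5 dB, -52.2°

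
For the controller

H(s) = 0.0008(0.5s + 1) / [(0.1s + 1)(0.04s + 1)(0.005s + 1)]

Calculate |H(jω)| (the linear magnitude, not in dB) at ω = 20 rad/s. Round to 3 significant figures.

0.00279

At ω = 20 rad/s:
zero (1 + j20·0.5) = 1 + j10 → |·| ≈ 10.05, ∠ ≈ 84.29°
pole (1 + j20·0.1) = 1 + j2 → |·| ≈ 2.2361, ∠ ≈ 63.43°
pole (1 + j20·0.04) = 1 + j0.8 → |·| ≈ 1.2806, ∠ ≈ 38.66°
pole (1 + j20·0.005) = 1 + j0.1 → |·| ≈ 1.005, ∠ ≈ 5.71°
|H| = 0.0008 · 10.05 / (2.2361 · 1.2806 · 1.005) ≈ 0.0027937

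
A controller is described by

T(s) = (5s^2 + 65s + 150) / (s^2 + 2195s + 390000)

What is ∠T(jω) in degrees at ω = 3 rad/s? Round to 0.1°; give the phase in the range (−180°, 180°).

Substitute s = j3:
Numerator: 5(j3)^2 + 65(j3) + 150 = 105 + j195
Denominator: (j3)^2 + 2195(j3) + 390000 = 389991 + j6585
|N| = √(105² + 195²) ≈ 221.47, ∠N ≈ 61.70°
|D| = √(389991² + 6585²) ≈ 3.9005e+05, ∠D ≈ 0.97°
∠T = 61.70° − 0.97° = 60.73°

60.7°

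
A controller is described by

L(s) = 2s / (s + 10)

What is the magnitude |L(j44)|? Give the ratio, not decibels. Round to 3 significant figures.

1.95

At s = jω = j44:
zero at origin: s = j44 → |·| = 44, ∠ = 90.00°
pole (s+10): 10 + j44 → |·| = √(10²+44²) = √2036 ≈ 45.122, ∠ = arctan(44/10) ≈ 77.20°
|L| = 2 · 44 / 45.122 ≈ 1.9503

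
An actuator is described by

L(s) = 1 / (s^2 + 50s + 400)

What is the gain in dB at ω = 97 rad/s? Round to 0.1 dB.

Substitute s = j97:
Numerator: 1 = 1 + j0
Denominator: (j97)^2 + 50(j97) + 400 = -9009 + j4850
|N| = √(1² + 0²) ≈ 1, ∠N ≈ 0.00°
|D| = √(9009² + 4850²) ≈ 10232, ∠D ≈ 151.70°
|L| = 1 / 10232 ≈ 9.7733e-05
Gain = 20 log₁₀(9.7733e-05) ≈ -80.20 dB

-80.2 dB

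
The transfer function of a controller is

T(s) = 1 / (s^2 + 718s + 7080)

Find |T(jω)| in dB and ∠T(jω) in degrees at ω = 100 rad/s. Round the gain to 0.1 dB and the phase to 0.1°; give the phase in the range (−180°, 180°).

Substitute s = j100:
Numerator: 1 = 1 + j0
Denominator: (j100)^2 + 718(j100) + 7080 = -2920 + j71800
|N| = √(1² + 0²) ≈ 1, ∠N ≈ 0.00°
|D| = √(2920² + 71800²) ≈ 71859, ∠D ≈ 92.33°
|T| = 1 / 71859 ≈ 1.3916e-05
Gain = 20 log₁₀(1.3916e-05) ≈ -97.13 dB
∠T = 0.00° − 92.33° = -92.33°

-97.1 dB, -92.3°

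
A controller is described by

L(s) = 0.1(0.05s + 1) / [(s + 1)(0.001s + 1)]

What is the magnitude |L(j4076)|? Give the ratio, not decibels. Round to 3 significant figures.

0.00119

At ω = 4076 rad/s:
zero (1 + j4076·0.05) = 1 + j203.8 → |·| ≈ 203.8, ∠ ≈ 89.72°
pole (1 + j4076·1) = 1 + j4076 → |·| ≈ 4076, ∠ ≈ 89.99°
pole (1 + j4076·0.001) = 1 + j4.076 → |·| ≈ 4.1969, ∠ ≈ 76.22°
|L| = 0.1 · 203.8 / (4076 · 4.1969) ≈ 0.0011914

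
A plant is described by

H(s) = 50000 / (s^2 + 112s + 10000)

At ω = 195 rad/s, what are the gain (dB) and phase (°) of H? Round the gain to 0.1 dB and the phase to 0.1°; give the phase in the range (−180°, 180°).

At s = jω = j195:
quadratic: (j195)² + 112·j195 + 10000 = -28025 + j21840 → |·| ≈ 35530, ∠ ≈ 142.07°
|H| = 50000 / 35530 ≈ 1.4073
Gain = 20 log₁₀(1.4073) ≈ 2.97 dB
∠H = 0.00° − 142.07° = -142.07°

3.0 dB, -142.1°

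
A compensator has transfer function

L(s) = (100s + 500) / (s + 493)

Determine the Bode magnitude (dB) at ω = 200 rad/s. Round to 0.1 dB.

Substitute s = j200:
Numerator: 100(j200) + 500 = 500 + j20000
Denominator: (j200) + 493 = 493 + j200
|N| = √(500² + 20000²) ≈ 20006, ∠N ≈ 88.57°
|D| = √(493² + 200²) ≈ 532.02, ∠D ≈ 22.08°
|L| = 20006 / 532.02 ≈ 37.604
Gain = 20 log₁₀(37.604) ≈ 31.50 dB

31.5 dB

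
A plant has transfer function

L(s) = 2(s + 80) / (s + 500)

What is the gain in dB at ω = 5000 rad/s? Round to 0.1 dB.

6.0 dB

At s = jω = j5000:
zero (s+80): 80 + j5000 → |·| = √(80²+5000²) = √25006400 ≈ 5000.6, ∠ = arctan(5000/80) ≈ 89.08°
pole (s+500): 500 + j5000 → |·| = √(500²+5000²) = √25250000 ≈ 5024.9, ∠ = arctan(5000/500) ≈ 84.29°
|L| = 2 · 5000.6 / 5024.9 ≈ 1.9903
Gain = 20 log₁₀(1.9903) ≈ 5.98 dB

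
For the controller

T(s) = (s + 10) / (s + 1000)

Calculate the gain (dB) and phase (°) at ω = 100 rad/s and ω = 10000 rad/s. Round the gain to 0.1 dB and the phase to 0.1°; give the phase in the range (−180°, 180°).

ω = 100: -20.0 dB, 78.6°; ω = 10000: -0.0 dB, 5.7°

Substitute s = j100:
Numerator: (j100) + 10 = 10 + j100
Denominator: (j100) + 1000 = 1000 + j100
|N| = √(10² + 100²) ≈ 100.5, ∠N ≈ 84.29°
|D| = √(1000² + 100²) ≈ 1005, ∠D ≈ 5.71°
|T| = 100.5 / 1005 ≈ 0.1
Gain = 20 log₁₀(0.1) ≈ -20.00 dB
∠T = 84.29° − 5.71° = 78.58°

Substitute s = j10000:
Numerator: (j10000) + 10 = 10 + j10000
Denominator: (j10000) + 1000 = 1000 + j10000
|N| = √(10² + 10000²) ≈ 10000, ∠N ≈ 89.94°
|D| = √(1000² + 10000²) ≈ 10050, ∠D ≈ 84.29°
|T| = 10000 / 10050 ≈ 0.99502
Gain = 20 log₁₀(0.99502) ≈ -0.04 dB
∠T = 89.94° − 84.29° = 5.65°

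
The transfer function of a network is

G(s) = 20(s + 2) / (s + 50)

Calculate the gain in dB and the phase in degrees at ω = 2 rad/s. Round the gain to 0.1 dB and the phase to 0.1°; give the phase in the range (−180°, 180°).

1.1 dB, 42.7°

At s = jω = j2:
zero (s+2): 2 + j2 → |·| = √(2²+2²) = √8 ≈ 2.8284, ∠ = arctan(2/2) ≈ 45.00°
pole (s+50): 50 + j2 → |·| = √(50²+2²) = √2504 ≈ 50.04, ∠ = arctan(2/50) ≈ 2.29°
|G| = 20 · 2.8284 / 50.04 ≈ 1.1305
Gain = 20 log₁₀(1.1305) ≈ 1.07 dB
∠G = 45.00° − 2.29° = 42.71°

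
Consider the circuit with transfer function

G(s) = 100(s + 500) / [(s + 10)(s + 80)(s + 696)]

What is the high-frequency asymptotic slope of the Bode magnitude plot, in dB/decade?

Each pole contributes −20 dB/decade at high frequency; each zero contributes +20 dB/decade.
Net: 1 zero(s) − 3 pole(s) → -40 dB/decade.

-40 dB/decade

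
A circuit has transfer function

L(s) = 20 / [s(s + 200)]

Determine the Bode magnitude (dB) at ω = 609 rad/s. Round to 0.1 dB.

At s = jω = j609:
pole (s+200): 200 + j609 → |·| = √(200²+609²) = √410881 ≈ 641, ∠ = arctan(609/200) ≈ 71.82°
pole at origin: |s| = 609, ∠ = 90.00° (in denominator)
|L| = 20 / 3.9037e+05 ≈ 5.1233e-05
Gain = 20 log₁₀(5.1233e-05) ≈ -85.81 dB

-85.8 dB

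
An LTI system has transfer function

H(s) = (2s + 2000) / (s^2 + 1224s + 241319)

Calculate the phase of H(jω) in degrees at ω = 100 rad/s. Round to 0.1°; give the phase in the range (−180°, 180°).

-22.2°

Substitute s = j100:
Numerator: 2(j100) + 2000 = 2000 + j200
Denominator: (j100)^2 + 1224(j100) + 241319 = 231319 + j122400
|N| = √(2000² + 200²) ≈ 2010, ∠N ≈ 5.71°
|D| = √(231319² + 122400²) ≈ 2.6171e+05, ∠D ≈ 27.89°
∠H = 5.71° − 27.89° = -22.18°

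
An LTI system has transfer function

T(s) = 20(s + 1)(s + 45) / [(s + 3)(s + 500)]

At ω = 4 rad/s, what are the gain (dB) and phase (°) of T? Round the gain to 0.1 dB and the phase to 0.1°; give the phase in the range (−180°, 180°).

3.5 dB, 27.5°

At s = jω = j4:
zero (s+1): 1 + j4 → |·| = √(1²+4²) = √17 ≈ 4.1231, ∠ = arctan(4/1) ≈ 75.96°
zero (s+45): 45 + j4 → |·| = √(45²+4²) = √2041 ≈ 45.177, ∠ = arctan(4/45) ≈ 5.08°
pole (s+3): 3 + j4 → |·| = √(3²+4²) = √25 ≈ 5, ∠ = arctan(4/3) ≈ 53.13°
pole (s+500): 500 + j4 → |·| = √(500²+4²) = √250016 ≈ 500.02, ∠ = arctan(4/500) ≈ 0.46°
|T| = 20 · 186.27 / 2500.1 ≈ 1.4901
Gain = 20 log₁₀(1.4901) ≈ 3.46 dB
∠T = 81.04° − 53.59° = 27.45°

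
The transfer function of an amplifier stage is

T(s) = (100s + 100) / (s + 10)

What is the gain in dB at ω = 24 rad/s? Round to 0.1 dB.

Substitute s = j24:
Numerator: 100(j24) + 100 = 100 + j2400
Denominator: (j24) + 10 = 10 + j24
|N| = √(100² + 2400²) ≈ 2402.1, ∠N ≈ 87.61°
|D| = √(10² + 24²) ≈ 26, ∠D ≈ 67.38°
|T| = 2402.1 / 26 ≈ 92.388
Gain = 20 log₁₀(92.388) ≈ 39.31 dB

39.3 dB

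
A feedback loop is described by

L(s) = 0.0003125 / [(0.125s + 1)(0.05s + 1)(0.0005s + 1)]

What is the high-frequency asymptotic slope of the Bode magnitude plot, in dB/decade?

-60 dB/decade

Each pole contributes −20 dB/decade at high frequency; each zero contributes +20 dB/decade.
Net: 0 zero(s) − 3 pole(s) → -60 dB/decade.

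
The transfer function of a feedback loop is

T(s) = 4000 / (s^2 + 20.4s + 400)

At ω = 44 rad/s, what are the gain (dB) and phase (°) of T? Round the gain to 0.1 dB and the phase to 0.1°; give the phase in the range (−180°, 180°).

At s = jω = j44:
quadratic: (j44)² + 20.4·j44 + 400 = -1536 + j897.6 → |·| ≈ 1779, ∠ ≈ 149.70°
|T| = 4000 / 1779 ≈ 2.2485
Gain = 20 log₁₀(2.2485) ≈ 7.04 dB
∠T = 0.00° − 149.70° = -149.70°

7.0 dB, -149.7°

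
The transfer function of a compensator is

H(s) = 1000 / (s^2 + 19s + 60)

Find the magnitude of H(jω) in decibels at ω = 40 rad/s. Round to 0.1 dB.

-4.7 dB

Substitute s = j40:
Numerator: 1000 = 1000 + j0
Denominator: (j40)^2 + 19(j40) + 60 = -1540 + j760
|N| = √(1000² + 0²) ≈ 1000, ∠N ≈ 0.00°
|D| = √(1540² + 760²) ≈ 1717.3, ∠D ≈ 153.73°
|H| = 1000 / 1717.3 ≈ 0.58231
Gain = 20 log₁₀(0.58231) ≈ -4.70 dB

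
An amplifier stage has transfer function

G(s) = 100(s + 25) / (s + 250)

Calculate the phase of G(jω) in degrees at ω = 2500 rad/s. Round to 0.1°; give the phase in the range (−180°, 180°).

At s = jω = j2500:
zero (s+25): 25 + j2500 → |·| = √(25²+2500²) = √6250625 ≈ 2500.1, ∠ = arctan(2500/25) ≈ 89.43°
pole (s+250): 250 + j2500 → |·| = √(250²+2500²) = √6312500 ≈ 2512.5, ∠ = arctan(2500/250) ≈ 84.29°
∠G = 89.43° − 84.29° = 5.14°

5.1°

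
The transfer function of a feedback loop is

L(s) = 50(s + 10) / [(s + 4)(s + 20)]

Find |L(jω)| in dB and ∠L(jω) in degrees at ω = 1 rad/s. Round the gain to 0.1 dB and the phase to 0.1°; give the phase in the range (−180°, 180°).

At s = jω = j1:
zero (s+10): 10 + j1 → |·| = √(10²+1²) = √101 ≈ 10.05, ∠ = arctan(1/10) ≈ 5.71°
pole (s+4): 4 + j1 → |·| = √(4²+1²) = √17 ≈ 4.1231, ∠ = arctan(1/4) ≈ 14.04°
pole (s+20): 20 + j1 → |·| = √(20²+1²) = √401 ≈ 20.025, ∠ = arctan(1/20) ≈ 2.86°
|L| = 50 · 10.05 / 82.565 ≈ 6.0861
Gain = 20 log₁₀(6.0861) ≈ 15.69 dB
∠L = 5.71° − 16.90° = -11.19°

15.7 dB, -11.2°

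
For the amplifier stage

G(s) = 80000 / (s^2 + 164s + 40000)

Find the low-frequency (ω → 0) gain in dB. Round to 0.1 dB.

6.0 dB

G(0) = 80000 / 40000 = 2
20 log₁₀(2) ≈ 6.02 dB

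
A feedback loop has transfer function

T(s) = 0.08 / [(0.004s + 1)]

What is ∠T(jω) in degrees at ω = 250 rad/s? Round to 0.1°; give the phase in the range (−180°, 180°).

At ω = 250 rad/s:
pole (1 + j250·0.004) = 1 + j1 → |·| ≈ 1.4142, ∠ ≈ 45.00°
∠T = (0°) − (45.00°) = -45.00°

-45.0°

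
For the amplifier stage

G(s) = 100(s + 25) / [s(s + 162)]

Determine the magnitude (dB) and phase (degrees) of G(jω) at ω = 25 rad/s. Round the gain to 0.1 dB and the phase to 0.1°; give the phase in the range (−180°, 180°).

At s = jω = j25:
zero (s+25): 25 + j25 → |·| = √(25²+25²) = √1250 ≈ 35.355, ∠ = arctan(25/25) ≈ 45.00°
pole (s+162): 162 + j25 → |·| = √(162²+25²) = √26869 ≈ 163.92, ∠ = arctan(25/162) ≈ 8.77°
pole at origin: |s| = 25, ∠ = 90.00° (in denominator)
|G| = 100 · 35.355 / 4098 ≈ 0.86274
Gain = 20 log₁₀(0.86274) ≈ -1.28 dB
∠G = 45.00° − 98.77° = -53.77°

-1.3 dB, -53.8°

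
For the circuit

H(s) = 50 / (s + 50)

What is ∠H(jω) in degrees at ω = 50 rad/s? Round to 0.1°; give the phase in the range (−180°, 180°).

-45.0°

Substitute s = j50:
Numerator: 50 = 50 + j0
Denominator: (j50) + 50 = 50 + j50
|N| = √(50² + 0²) ≈ 50, ∠N ≈ 0.00°
|D| = √(50² + 50²) ≈ 70.711, ∠D ≈ 45.00°
∠H = 0.00° − 45.00° = -45.00°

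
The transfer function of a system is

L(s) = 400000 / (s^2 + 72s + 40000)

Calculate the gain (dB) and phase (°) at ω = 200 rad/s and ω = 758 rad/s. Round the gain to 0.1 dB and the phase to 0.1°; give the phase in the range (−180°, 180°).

At s = jω = j200:
quadratic: (j200)² + 72·j200 + 40000 = 0 + j14400 → |·| ≈ 14400, ∠ ≈ 90.00°
|L| = 400000 / 14400 ≈ 27.778
Gain = 20 log₁₀(27.778) ≈ 28.87 dB
∠L = 0.00° − 90.00° = -90.00°

At s = jω = j758:
quadratic: (j758)² + 72·j758 + 40000 = -534564 + j54576 → |·| ≈ 5.3734e+05, ∠ ≈ 174.17°
|L| = 400000 / 5.3734e+05 ≈ 0.74441
Gain = 20 log₁₀(0.74441) ≈ -2.56 dB
∠L = 0.00° − 174.17° = -174.17°

ω = 200: 28.9 dB, -90.0°; ω = 758: -2.6 dB, -174.2°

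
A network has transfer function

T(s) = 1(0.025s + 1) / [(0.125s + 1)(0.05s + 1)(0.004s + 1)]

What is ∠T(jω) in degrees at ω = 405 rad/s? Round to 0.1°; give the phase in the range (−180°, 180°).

-150.0°

At ω = 405 rad/s:
zero (1 + j405·0.025) = 1 + j10.125 → |·| ≈ 10.174, ∠ ≈ 84.36°
pole (1 + j405·0.125) = 1 + j50.625 → |·| ≈ 50.635, ∠ ≈ 88.87°
pole (1 + j405·0.05) = 1 + j20.25 → |·| ≈ 20.275, ∠ ≈ 87.17°
pole (1 + j405·0.004) = 1 + j1.62 → |·| ≈ 1.9038, ∠ ≈ 58.31°
∠T = (84.36°) − (88.87° + 87.17° + 58.31°) = -149.99°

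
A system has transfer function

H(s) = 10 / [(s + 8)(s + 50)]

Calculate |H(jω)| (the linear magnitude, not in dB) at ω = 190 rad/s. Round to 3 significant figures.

0.000268

At s = jω = j190:
pole (s+8): 8 + j190 → |·| = √(8²+190²) = √36164 ≈ 190.17, ∠ = arctan(190/8) ≈ 87.59°
pole (s+50): 50 + j190 → |·| = √(50²+190²) = √38600 ≈ 196.47, ∠ = arctan(190/50) ≈ 75.26°
|H| = 10 / 37363 ≈ 0.00026764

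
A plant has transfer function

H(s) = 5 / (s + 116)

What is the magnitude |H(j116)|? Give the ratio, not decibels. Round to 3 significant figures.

At s = jω = j116:
pole (s+116): 116 + j116 → |·| = √(116²+116²) = √26912 ≈ 164.05, ∠ = arctan(116/116) ≈ 45.00°
|H| = 5 / 164.05 ≈ 0.030479

0.0305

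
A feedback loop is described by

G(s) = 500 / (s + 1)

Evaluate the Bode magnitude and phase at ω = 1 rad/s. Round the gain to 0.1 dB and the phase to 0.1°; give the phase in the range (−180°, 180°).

51.0 dB, -45.0°

Substitute s = j1:
Numerator: 500 = 500 + j0
Denominator: (j1) + 1 = 1 + j1
|N| = √(500² + 0²) ≈ 500, ∠N ≈ 0.00°
|D| = √(1² + 1²) ≈ 1.4142, ∠D ≈ 45.00°
|G| = 500 / 1.4142 ≈ 353.56
Gain = 20 log₁₀(353.56) ≈ 50.97 dB
∠G = 0.00° − 45.00° = -45.00°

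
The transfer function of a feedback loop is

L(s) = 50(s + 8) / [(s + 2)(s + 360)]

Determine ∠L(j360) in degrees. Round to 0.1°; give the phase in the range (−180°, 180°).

-46.0°

At s = jω = j360:
zero (s+8): 8 + j360 → |·| = √(8²+360²) = √129664 ≈ 360.09, ∠ = arctan(360/8) ≈ 88.73°
pole (s+2): 2 + j360 → |·| = √(2²+360²) = √129604 ≈ 360.01, ∠ = arctan(360/2) ≈ 89.68°
pole (s+360): 360 + j360 → |·| = √(360²+360²) = √259200 ≈ 509.12, ∠ = arctan(360/360) ≈ 45.00°
∠L = 88.73° − 134.68° = -45.95°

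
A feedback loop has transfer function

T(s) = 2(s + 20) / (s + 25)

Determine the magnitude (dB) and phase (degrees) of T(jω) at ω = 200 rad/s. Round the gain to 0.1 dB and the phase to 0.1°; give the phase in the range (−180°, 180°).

At s = jω = j200:
zero (s+20): 20 + j200 → |·| = √(20²+200²) = √40400 ≈ 201, ∠ = arctan(200/20) ≈ 84.29°
pole (s+25): 25 + j200 → |·| = √(25²+200²) = √40625 ≈ 201.56, ∠ = arctan(200/25) ≈ 82.87°
|T| = 2 · 201 / 201.56 ≈ 1.9944
Gain = 20 log₁₀(1.9944) ≈ 6.00 dB
∠T = 84.29° − 82.87° = 1.42°

6.0 dB, 1.4°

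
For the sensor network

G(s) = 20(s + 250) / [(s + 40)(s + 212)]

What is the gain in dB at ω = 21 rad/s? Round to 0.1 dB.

At s = jω = j21:
zero (s+250): 250 + j21 → |·| = √(250²+21²) = √62941 ≈ 250.88, ∠ = arctan(21/250) ≈ 4.80°
pole (s+40): 40 + j21 → |·| = √(40²+21²) = √2041 ≈ 45.177, ∠ = arctan(21/40) ≈ 27.70°
pole (s+212): 212 + j21 → |·| = √(212²+21²) = √45385 ≈ 213.04, ∠ = arctan(21/212) ≈ 5.66°
|G| = 20 · 250.88 / 9624.5 ≈ 0.52134
Gain = 20 log₁₀(0.52134) ≈ -5.66 dB

-5.7 dB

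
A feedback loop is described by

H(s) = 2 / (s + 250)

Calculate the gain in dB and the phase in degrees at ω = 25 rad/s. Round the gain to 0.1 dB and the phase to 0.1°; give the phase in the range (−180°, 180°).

-42.0 dB, -5.7°

Substitute s = j25:
Numerator: 2 = 2 + j0
Denominator: (j25) + 250 = 250 + j25
|N| = √(2² + 0²) ≈ 2, ∠N ≈ 0.00°
|D| = √(250² + 25²) ≈ 251.25, ∠D ≈ 5.71°
|H| = 2 / 251.25 ≈ 0.0079602
Gain = 20 log₁₀(0.0079602) ≈ -41.98 dB
∠H = 0.00° − 5.71° = -5.71°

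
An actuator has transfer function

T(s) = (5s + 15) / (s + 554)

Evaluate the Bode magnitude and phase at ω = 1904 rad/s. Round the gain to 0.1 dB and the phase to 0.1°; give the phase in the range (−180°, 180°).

Substitute s = j1904:
Numerator: 5(j1904) + 15 = 15 + j9520
Denominator: (j1904) + 554 = 554 + j1904
|N| = √(15² + 9520²) ≈ 9520, ∠N ≈ 89.91°
|D| = √(554² + 1904²) ≈ 1983, ∠D ≈ 73.78°
|T| = 9520 / 1983 ≈ 4.8008
Gain = 20 log₁₀(4.8008) ≈ 13.63 dB
∠T = 89.91° − 73.78° = 16.13°

13.6 dB, 16.1°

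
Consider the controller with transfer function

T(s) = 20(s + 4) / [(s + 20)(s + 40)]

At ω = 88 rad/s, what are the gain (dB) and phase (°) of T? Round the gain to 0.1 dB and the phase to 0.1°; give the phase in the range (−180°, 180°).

-13.9 dB, -55.4°

At s = jω = j88:
zero (s+4): 4 + j88 → |·| = √(4²+88²) = √7760 ≈ 88.091, ∠ = arctan(88/4) ≈ 87.40°
pole (s+20): 20 + j88 → |·| = √(20²+88²) = √8144 ≈ 90.244, ∠ = arctan(88/20) ≈ 77.20°
pole (s+40): 40 + j88 → |·| = √(40²+88²) = √9344 ≈ 96.664, ∠ = arctan(88/40) ≈ 65.56°
|T| = 20 · 88.091 / 8723.3 ≈ 0.20197
Gain = 20 log₁₀(0.20197) ≈ -13.89 dB
∠T = 87.40° − 142.76° = -55.36°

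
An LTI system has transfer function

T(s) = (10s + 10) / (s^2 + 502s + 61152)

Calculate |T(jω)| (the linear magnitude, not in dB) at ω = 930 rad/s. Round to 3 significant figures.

Substitute s = j930:
Numerator: 10(j930) + 10 = 10 + j9300
Denominator: (j930)^2 + 502(j930) + 61152 = -803748 + j466860
|N| = √(10² + 9300²) ≈ 9300, ∠N ≈ 89.94°
|D| = √(803748² + 466860²) ≈ 9.295e+05, ∠D ≈ 149.85°
|T| = 9300 / 9.295e+05 ≈ 0.010005

0.0100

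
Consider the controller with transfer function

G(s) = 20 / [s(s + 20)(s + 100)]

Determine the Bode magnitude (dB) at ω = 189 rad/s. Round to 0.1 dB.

-111.7 dB

At s = jω = j189:
pole (s+20): 20 + j189 → |·| = √(20²+189²) = √36121 ≈ 190.06, ∠ = arctan(189/20) ≈ 83.96°
pole (s+100): 100 + j189 → |·| = √(100²+189²) = √45721 ≈ 213.82, ∠ = arctan(189/100) ≈ 62.12°
pole at origin: |s| = 189, ∠ = 90.00° (in denominator)
|G| = 20 / 7.6807e+06 ≈ 2.6039e-06
Gain = 20 log₁₀(2.6039e-06) ≈ -111.69 dB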